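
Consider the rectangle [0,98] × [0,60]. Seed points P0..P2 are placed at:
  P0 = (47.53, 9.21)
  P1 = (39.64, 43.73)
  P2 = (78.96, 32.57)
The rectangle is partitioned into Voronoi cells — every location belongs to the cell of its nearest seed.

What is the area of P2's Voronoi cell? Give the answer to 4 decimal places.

Area of P2's cell: 2013.8657

1. box [0,98]×[0,60]: [(0, 0) (98, 0) (98, 60) (0, 60)]
2. ⊥bis P2·P0 via (63.245,20.89): [(78.7713, 0) (98, 0) (98, 60) (34.1769, 60)]  |A|=2491.5544
3. ⊥bis P2·P1 via (59.3,38.15): [(56.8451, 29.5008) (78.7713, 0) (98, 0) (98, 60) (65.5016, 60)]  |A|=2013.8657
4. canonical 5-gon: [(56.8451, 29.5008) (78.7713, 0) (98, 0) (98, 60) (65.5016, 60)]
5. shoelace: 2013.8657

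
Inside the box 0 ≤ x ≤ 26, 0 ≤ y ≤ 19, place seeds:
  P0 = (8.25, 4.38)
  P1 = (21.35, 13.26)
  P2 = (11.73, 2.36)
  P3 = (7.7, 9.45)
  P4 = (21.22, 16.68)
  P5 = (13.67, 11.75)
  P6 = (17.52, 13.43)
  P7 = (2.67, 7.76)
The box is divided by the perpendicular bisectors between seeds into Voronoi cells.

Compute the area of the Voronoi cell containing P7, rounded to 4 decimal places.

Area of P7's cell: 71.7755

1. box [0,26]×[0,19]: [(0, 0) (26, 0) (26, 19) (0, 19)]
2. ⊥bis P7·P0 via (5.46,6.07): [(0, 0) (1.7832, 0) (13.2922, 19) (0, 19)]  |A|=143.2157
3. ⊥bis P7·P1 via (12.01,10.51): [(0, 0) (1.7832, 0) (10.7473, 14.7987) (9.5103, 19) (0, 19)]  |A|=135.2713
4. ⊥bis P7·P2 via (7.2,5.06): [(0, 0) (1.7832, 0) (10.7473, 14.7987) (9.5103, 19) (0, 19)]  |A|=135.2713
5. ⊥bis P7·P3 via (5.185,8.605): [(0, 0) (1.7832, 0) (5.831, 6.6824) (1.6924, 19) (0, 19)]  |A|=71.7755
6. ⊥bis P7·P4 via (11.945,12.22): [(0, 0) (1.7832, 0) (5.831, 6.6824) (1.6924, 19) (0, 19)]  |A|=71.7755
7. ⊥bis P7·P5 via (8.17,9.755): [(0, 0) (1.7832, 0) (5.831, 6.6824) (1.6924, 19) (0, 19)]  |A|=71.7755
8. ⊥bis P7·P6 via (10.095,10.595): [(0, 0) (1.7832, 0) (5.831, 6.6824) (1.6924, 19) (0, 19)]  |A|=71.7755
9. canonical 5-gon: [(0, 0) (1.7832, 0) (5.831, 6.6824) (1.6924, 19) (0, 19)]
10. shoelace: 71.7755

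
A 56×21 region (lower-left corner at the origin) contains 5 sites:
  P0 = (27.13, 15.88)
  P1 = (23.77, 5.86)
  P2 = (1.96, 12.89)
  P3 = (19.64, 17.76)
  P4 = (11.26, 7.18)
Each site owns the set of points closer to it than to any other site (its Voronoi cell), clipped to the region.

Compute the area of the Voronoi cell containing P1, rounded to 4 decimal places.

1. box [0,56]×[0,21]: [(0, 0) (56, 0) (56, 21) (0, 21)]
2. ⊥bis P1·P0 via (25.45,10.87): [(0, 19.4041) (0, 0) (56, 0) (56, 0.6257)]  |A|=560.835
3. ⊥bis P1·P2 via (12.865,9.375): [(14.5275, 14.5326) (9.8432, 0) (56, 0) (56, 0.6257)]  |A|=348.365
4. ⊥bis P1·P3 via (21.705,11.81): [(22.1678, 11.9706) (12.6353, 8.6623) (9.8432, 0) (56, 0) (56, 0.6257)]  |A|=323.5152
5. ⊥bis P1·P4 via (17.515,6.52): [(22.1678, 11.9706) (17.9351, 10.5016) (16.827, 0) (56, 0) (56, 0.6257)]  |A|=266.4576
6. canonical 5-gon: [(22.1678, 11.9706) (17.9351, 10.5016) (16.827, 0) (56, 0) (56, 0.6257)]
7. shoelace: 266.4576

Area of P1's cell: 266.4576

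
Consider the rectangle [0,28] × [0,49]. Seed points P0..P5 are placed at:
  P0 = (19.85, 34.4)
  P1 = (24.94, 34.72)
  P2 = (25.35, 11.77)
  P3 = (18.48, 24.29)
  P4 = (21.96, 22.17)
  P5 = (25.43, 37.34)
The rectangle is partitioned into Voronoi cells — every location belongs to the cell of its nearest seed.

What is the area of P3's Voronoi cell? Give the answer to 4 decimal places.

1. box [0,28]×[0,49]: [(0, 0) (28, 0) (28, 49) (0, 49)]
2. ⊥bis P3·P0 via (19.165,29.345): [(0, 31.942) (0, 0) (28, 0) (28, 28.1478)]  |A|=841.2574
3. ⊥bis P3·P1 via (21.71,29.505): [(22.7534, 28.8587) (0, 31.942) (0, 0) (28, 0) (28, 25.6092)]  |A|=834.5979
4. ⊥bis P3·P2 via (21.915,18.03): [(22.7534, 28.8587) (0, 31.942) (0, 6.0048) (28, 21.369) (28, 25.6092)]  |A|=451.3657
5. ⊥bis P3·P4 via (20.22,23.23): [(23.4037, 28.456) (22.7534, 28.8587) (0, 31.942) (0, 6.0048) (14.6104, 14.0218)]  |A|=377.2897
6. ⊥bis P3·P5 via (21.955,30.815): [(23.4037, 28.456) (22.7534, 28.8587) (0, 31.942) (0, 6.0048) (14.6104, 14.0218)]  |A|=377.2897
7. canonical 5-gon: [(23.4037, 28.456) (22.7534, 28.8587) (0, 31.942) (0, 6.0048) (14.6104, 14.0218)]
8. shoelace: 377.2897

Area of P3's cell: 377.2897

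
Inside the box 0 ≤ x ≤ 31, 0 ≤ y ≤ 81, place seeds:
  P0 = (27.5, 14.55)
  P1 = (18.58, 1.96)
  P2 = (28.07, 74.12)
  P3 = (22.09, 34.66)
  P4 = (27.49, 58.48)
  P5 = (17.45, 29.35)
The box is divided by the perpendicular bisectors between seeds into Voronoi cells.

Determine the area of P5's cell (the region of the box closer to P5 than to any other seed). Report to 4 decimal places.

1. box [0,31]×[0,81]: [(0, 0) (31, 0) (31, 81) (0, 81)]
2. ⊥bis P5·P0 via (22.475,21.95): [(0, 6.6883) (31, 27.7389) (31, 81) (0, 81)]  |A|=1977.3785
3. ⊥bis P5·P1 via (18.015,15.655): [(0, 14.9118) (12.8936, 15.4437) (31, 27.7389) (31, 81) (0, 81)]  |A|=1924.3631
4. ⊥bis P5·P2 via (22.76,51.735): [(0, 57.134) (0, 14.9118) (12.8936, 15.4437) (31, 27.7389) (31, 49.7804)]  |A|=1070.5351
5. ⊥bis P5·P3 via (19.77,32.005): [(0, 49.2805) (0, 14.9118) (12.8936, 15.4437) (27.4279, 25.3133)]  |A|=531.0931
6. ⊥bis P5·P4 via (22.47,43.915): [(0, 49.2805) (0, 14.9118) (12.8936, 15.4437) (27.4279, 25.3133)]  |A|=531.0931
7. canonical 4-gon: [(0, 49.2805) (0, 14.9118) (12.8936, 15.4437) (27.4279, 25.3133)]
8. shoelace: 531.0931

Area of P5's cell: 531.0931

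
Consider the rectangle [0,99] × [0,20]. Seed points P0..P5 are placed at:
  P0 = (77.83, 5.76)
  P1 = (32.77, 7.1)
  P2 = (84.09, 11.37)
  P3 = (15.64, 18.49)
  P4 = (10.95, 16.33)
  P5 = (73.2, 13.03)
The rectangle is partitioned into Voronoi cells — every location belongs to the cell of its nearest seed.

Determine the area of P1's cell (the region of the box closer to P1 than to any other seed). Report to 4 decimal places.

1. box [0,99]×[0,20]: [(0, 0) (99, 0) (99, 20) (0, 20)]
2. ⊥bis P1·P0 via (55.3,6.43): [(0, 0) (55.1088, 0) (55.7035, 20) (0, 20)]  |A|=1108.1233
3. ⊥bis P1·P2 via (58.43,9.235): [(0, 0) (55.1088, 0) (55.7035, 20) (0, 20)]  |A|=1108.1233
4. ⊥bis P1·P3 via (24.205,12.795): [(15.6974, 0) (55.1088, 0) (55.7035, 20) (28.9957, 20)]  |A|=661.1921
5. ⊥bis P1·P4 via (21.86,11.715): [(19.0152, 4.9898) (16.9045, 0) (55.1088, 0) (55.7035, 20) (28.9957, 20)]  |A|=658.1806
6. ⊥bis P1·P5 via (52.985,10.065): [(19.0152, 4.9898) (16.9045, 0) (54.4613, 0) (51.5278, 20) (28.9957, 20)]  |A|=609.9479
7. canonical 5-gon: [(19.0152, 4.9898) (16.9045, 0) (54.4613, 0) (51.5278, 20) (28.9957, 20)]
8. shoelace: 609.9479

Area of P1's cell: 609.9479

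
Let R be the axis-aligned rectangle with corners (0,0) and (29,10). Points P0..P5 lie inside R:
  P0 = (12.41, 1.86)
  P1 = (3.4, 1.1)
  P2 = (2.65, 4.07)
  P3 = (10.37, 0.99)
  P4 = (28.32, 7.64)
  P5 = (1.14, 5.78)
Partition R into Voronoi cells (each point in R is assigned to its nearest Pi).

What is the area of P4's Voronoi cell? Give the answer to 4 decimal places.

1. box [0,29]×[0,10]: [(0, 0) (29, 0) (29, 10) (0, 10)]
2. ⊥bis P4·P0 via (20.365,4.75): [(22.0906, 0) (29, 0) (29, 10) (18.4577, 10)]  |A|=87.2582
3. ⊥bis P4·P1 via (15.86,4.37): [(22.0906, 0) (29, 0) (29, 10) (18.4577, 10)]  |A|=87.2582
4. ⊥bis P4·P2 via (15.485,5.855): [(22.0906, 0) (29, 0) (29, 10) (18.4577, 10)]  |A|=87.2582
5. ⊥bis P4·P3 via (19.345,4.315): [(22.0906, 0) (29, 0) (29, 10) (18.4577, 10)]  |A|=87.2582
6. ⊥bis P4·P5 via (14.73,6.71): [(22.0906, 0) (29, 0) (29, 10) (18.4577, 10)]  |A|=87.2582
7. canonical 4-gon: [(22.0906, 0) (29, 0) (29, 10) (18.4577, 10)]
8. shoelace: 87.2582

Area of P4's cell: 87.2582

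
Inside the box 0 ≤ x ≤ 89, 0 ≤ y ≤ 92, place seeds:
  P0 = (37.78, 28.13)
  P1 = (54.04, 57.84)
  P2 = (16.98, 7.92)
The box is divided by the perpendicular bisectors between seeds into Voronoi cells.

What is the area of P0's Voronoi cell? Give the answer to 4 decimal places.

1. box [0,89]×[0,92]: [(0, 0) (89, 0) (89, 92) (0, 92)]
2. ⊥bis P0·P1 via (45.91,42.985): [(0, 68.1111) (0, 0) (89, 0) (89, 19.4023)]  |A|=3894.3445
3. ⊥bis P0·P2 via (27.38,18.025): [(0, 68.1111) (0, 46.2043) (44.8937, 0) (89, 0) (89, 19.4023)]  |A|=2857.2028
4. canonical 5-gon: [(0, 68.1111) (0, 46.2043) (44.8937, 0) (89, 0) (89, 19.4023)]
5. shoelace: 2857.2028

Area of P0's cell: 2857.2028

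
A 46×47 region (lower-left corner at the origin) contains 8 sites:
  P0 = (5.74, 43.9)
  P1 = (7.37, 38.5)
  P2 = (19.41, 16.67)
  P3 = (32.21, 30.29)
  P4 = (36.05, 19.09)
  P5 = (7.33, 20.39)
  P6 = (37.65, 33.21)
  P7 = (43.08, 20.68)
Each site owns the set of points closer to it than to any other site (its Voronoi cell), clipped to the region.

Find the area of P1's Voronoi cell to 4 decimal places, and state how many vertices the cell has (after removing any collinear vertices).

1. box [0,46]×[0,47]: [(0, 0) (46, 0) (46, 47) (0, 47)]
2. ⊥bis P1·P0 via (6.555,41.2): [(0, 39.2214) (0, 0) (46, 0) (46, 47) (25.7697, 47)]  |A|=2061.7733
3. ⊥bis P1·P2 via (13.39,27.585): [(0, 39.2214) (0, 20.2) (46, 45.5705) (46, 47) (25.7697, 47)]  |A|=549.0519
4. ⊥bis P1·P3 via (19.79,34.395): [(23.7552, 46.3919) (0, 39.2214) (0, 20.2) (18.4642, 30.3836)]  |A|=346.7777
5. ⊥bis P1·P4 via (21.71,28.795): [(23.7552, 46.3919) (0, 39.2214) (0, 20.2) (18.4642, 30.3836)]  |A|=346.7777
6. ⊥bis P1·P5 via (7.35,29.445): [(23.7552, 46.3919) (0, 39.2214) (0, 29.4612) (16.7249, 29.4243) (18.4642, 30.3836)]  |A|=269.3308
7. ⊥bis P1·P6 via (22.51,35.855): [(23.7552, 46.3919) (0, 39.2214) (0, 29.4612) (16.7249, 29.4243) (18.4642, 30.3836)]  |A|=269.3308
8. ⊥bis P1·P7 via (25.225,29.59): [(23.7552, 46.3919) (0, 39.2214) (0, 29.4612) (16.7249, 29.4243) (18.4642, 30.3836)]  |A|=269.3308
9. canonical 5-gon: [(23.7552, 46.3919) (0, 39.2214) (0, 29.4612) (16.7249, 29.4243) (18.4642, 30.3836)]
10. shoelace: 269.3308

Area of P1's cell: 269.3308 (5 vertices)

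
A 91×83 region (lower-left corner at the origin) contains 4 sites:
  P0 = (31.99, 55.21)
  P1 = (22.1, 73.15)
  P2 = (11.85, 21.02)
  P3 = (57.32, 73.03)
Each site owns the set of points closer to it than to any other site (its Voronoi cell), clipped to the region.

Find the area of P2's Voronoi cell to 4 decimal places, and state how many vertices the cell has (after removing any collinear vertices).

1. box [0,91]×[0,83]: [(0, 0) (91, 0) (91, 83) (0, 83)]
2. ⊥bis P2·P0 via (21.92,38.115): [(0, 51.0272) (0, 0) (86.6247, 0)]  |A|=2210.1078
3. ⊥bis P2·P1 via (16.975,47.085): [(1.5405, 50.1198) (0, 50.4227) (0, 0) (86.6247, 0)]  |A|=2209.6422
4. ⊥bis P2·P3 via (34.585,47.025): [(1.5405, 50.1198) (0, 50.4227) (0, 0) (86.6247, 0)]  |A|=2209.6422
5. canonical 4-gon: [(1.5405, 50.1198) (0, 50.4227) (0, 0) (86.6247, 0)]
6. shoelace: 2209.6422

Area of P2's cell: 2209.6422 (4 vertices)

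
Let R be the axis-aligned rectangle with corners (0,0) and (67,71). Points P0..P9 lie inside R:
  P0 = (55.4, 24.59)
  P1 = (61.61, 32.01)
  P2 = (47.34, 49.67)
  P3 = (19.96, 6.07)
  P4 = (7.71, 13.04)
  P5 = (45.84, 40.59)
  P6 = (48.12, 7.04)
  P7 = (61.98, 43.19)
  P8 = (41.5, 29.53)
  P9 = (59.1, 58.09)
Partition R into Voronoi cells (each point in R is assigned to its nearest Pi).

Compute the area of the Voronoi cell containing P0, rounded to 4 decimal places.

Area of P0's cell: 290.4083

1. box [0,67]×[0,71]: [(0, 0) (67, 0) (67, 71) (0, 71)]
2. ⊥bis P0·P1 via (58.505,28.3): [(0, 0) (67, 0) (67, 21.1903) (7.485, 71) (0, 71)]  |A|=3274.7888
3. ⊥bis P0·P2 via (51.37,37.13): [(0, 20.6211) (0, 0) (67, 0) (67, 21.1903) (48.9021, 36.3369)]  |A|=1913.2446
4. ⊥bis P0·P3 via (37.68,15.33): [(29.8945, 30.2284) (45.691, 0) (67, 0) (67, 21.1903) (48.9021, 36.3369)]  |A|=914.432
5. ⊥bis P0·P4 via (31.555,18.815): [(29.8945, 30.2284) (45.691, 0) (67, 0) (67, 21.1903) (48.9021, 36.3369)]  |A|=914.432
6. ⊥bis P0·P5 via (50.62,32.59): [(33.8855, 22.5911) (45.691, 0) (67, 0) (67, 21.1903) (52.2298, 33.5519)]  |A|=785.8778
7. ⊥bis P0·P6 via (51.76,15.815): [(34.5162, 22.968) (67, 9.4932) (67, 21.1903) (52.2298, 33.5519)]  |A|=377.6298
8. ⊥bis P0·P7 via (58.69,33.89): [(34.5162, 22.968) (67, 9.4932) (67, 21.1903) (52.2298, 33.5519)]  |A|=377.6298
9. ⊥bis P0·P8 via (48.45,27.06): [(50.3602, 32.4347) (45.3923, 18.4564) (67, 9.4932) (67, 21.1903) (52.2298, 33.5519)]  |A|=290.4083
10. ⊥bis P0·P9 via (57.25,41.34): [(50.3602, 32.4347) (45.3923, 18.4564) (67, 9.4932) (67, 21.1903) (52.2298, 33.5519)]  |A|=290.4083
11. canonical 5-gon: [(50.3602, 32.4347) (45.3923, 18.4564) (67, 9.4932) (67, 21.1903) (52.2298, 33.5519)]
12. shoelace: 290.4083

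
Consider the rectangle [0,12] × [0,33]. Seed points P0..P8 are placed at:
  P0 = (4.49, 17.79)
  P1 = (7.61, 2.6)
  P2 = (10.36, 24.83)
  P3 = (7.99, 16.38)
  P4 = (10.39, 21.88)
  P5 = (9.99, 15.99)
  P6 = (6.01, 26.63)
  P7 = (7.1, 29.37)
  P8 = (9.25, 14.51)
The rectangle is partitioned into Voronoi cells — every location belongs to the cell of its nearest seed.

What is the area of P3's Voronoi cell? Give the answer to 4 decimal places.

1. box [0,12]×[0,33]: [(0, 0) (12, 0) (12, 33) (0, 33)]
2. ⊥bis P3·P0 via (6.24,17.085): [(0, 1.5956) (0, 0) (12, 0) (12, 31.3829)]  |A|=197.8711
3. ⊥bis P3·P1 via (7.8,9.49): [(3.2311, 9.616) (12, 9.3742) (12, 31.3829)]  |A|=96.4965
4. ⊥bis P3·P2 via (9.175,20.605): [(7.8121, 20.9873) (3.2311, 9.616) (12, 9.3742) (12, 19.8127)]  |A|=72.2688
5. ⊥bis P3·P4 via (9.19,19.13): [(7.3817, 19.9191) (3.2311, 9.616) (12, 9.3742) (12, 17.9038)]  |A|=65.3715
6. ⊥bis P3·P5 via (8.99,16.185): [(9.5349, 18.9795) (7.3817, 19.9191) (3.2311, 9.616) (7.6851, 9.4932)]  |A|=34.282
7. ⊥bis P3·P6 via (7,21.505): [(9.5349, 18.9795) (7.3817, 19.9191) (3.2311, 9.616) (7.6851, 9.4932)]  |A|=34.282
8. ⊥bis P3·P7 via (7.545,22.875): [(9.5349, 18.9795) (7.3817, 19.9191) (3.2311, 9.616) (7.6851, 9.4932)]  |A|=34.282
9. ⊥bis P3·P8 via (8.62,15.445): [(8.8798, 15.6201) (9.5349, 18.9795) (7.3817, 19.9191) (4.4464, 12.6329)]  |A|=15.6917
10. canonical 4-gon: [(8.8798, 15.6201) (9.5349, 18.9795) (7.3817, 19.9191) (4.4464, 12.6329)]
11. shoelace: 15.6917

Area of P3's cell: 15.6917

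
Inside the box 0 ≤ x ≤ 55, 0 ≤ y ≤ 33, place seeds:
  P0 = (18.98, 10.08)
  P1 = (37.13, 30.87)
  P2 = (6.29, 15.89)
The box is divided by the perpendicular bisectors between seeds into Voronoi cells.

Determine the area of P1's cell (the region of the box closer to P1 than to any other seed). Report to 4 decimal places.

1. box [0,55]×[0,33]: [(0, 0) (55, 0) (55, 33) (0, 33)]
2. ⊥bis P1·P0 via (28.055,20.475): [(51.5082, 0) (55, 0) (55, 33) (13.7082, 33)]  |A|=738.93
3. ⊥bis P1·P2 via (21.71,23.38): [(19.4883, 27.9538) (51.5082, 0) (55, 0) (55, 33) (17.0373, 33)]  |A|=730.5305
4. canonical 5-gon: [(19.4883, 27.9538) (51.5082, 0) (55, 0) (55, 33) (17.0373, 33)]
5. shoelace: 730.5305

Area of P1's cell: 730.5305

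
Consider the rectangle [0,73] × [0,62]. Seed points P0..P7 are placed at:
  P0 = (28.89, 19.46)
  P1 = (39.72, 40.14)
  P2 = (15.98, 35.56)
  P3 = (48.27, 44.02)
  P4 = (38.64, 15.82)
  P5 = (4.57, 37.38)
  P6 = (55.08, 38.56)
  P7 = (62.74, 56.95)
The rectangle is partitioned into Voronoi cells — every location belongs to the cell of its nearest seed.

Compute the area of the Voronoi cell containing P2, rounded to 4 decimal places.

1. box [0,73]×[0,62]: [(0, 0) (73, 0) (73, 62) (0, 62)]
2. ⊥bis P2·P0 via (22.435,27.51): [(0, 9.5202) (65.4473, 62) (0, 62)]  |A|=1717.3312
3. ⊥bis P2·P1 via (27.85,37.85): [(0, 9.5202) (28.8521, 32.6556) (23.1909, 62) (0, 62)]  |A|=1097.3376
4. ⊥bis P2·P3 via (32.125,39.79): [(0, 9.5202) (28.8521, 32.6556) (23.1909, 62) (0, 62)]  |A|=1097.3376
5. ⊥bis P2·P4 via (27.31,25.69): [(0, 9.5202) (28.8521, 32.6556) (23.1909, 62) (0, 62)]  |A|=1097.3376
6. ⊥bis P2·P5 via (10.275,36.47): [(6.8528, 15.0152) (28.8521, 32.6556) (23.1909, 62) (14.3473, 62)]  |A|=580.4699
7. ⊥bis P2·P6 via (35.53,37.06): [(6.8528, 15.0152) (28.8521, 32.6556) (23.1909, 62) (14.3473, 62)]  |A|=580.4699
8. ⊥bis P2·P7 via (39.36,46.255): [(6.8528, 15.0152) (28.8521, 32.6556) (23.1909, 62) (14.3473, 62)]  |A|=580.4699
9. canonical 4-gon: [(6.8528, 15.0152) (28.8521, 32.6556) (23.1909, 62) (14.3473, 62)]
10. shoelace: 580.4699

Area of P2's cell: 580.4699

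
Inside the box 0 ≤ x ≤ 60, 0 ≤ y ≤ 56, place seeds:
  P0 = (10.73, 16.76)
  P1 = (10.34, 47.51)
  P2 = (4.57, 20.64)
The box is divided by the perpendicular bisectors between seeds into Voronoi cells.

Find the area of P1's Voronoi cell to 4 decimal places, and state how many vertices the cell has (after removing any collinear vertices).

1. box [0,60]×[0,56]: [(0, 0) (60, 0) (60, 56) (0, 56)]
2. ⊥bis P1·P0 via (10.535,32.135): [(0, 32.0014) (60, 32.7624) (60, 56) (0, 56)]  |A|=1417.0876
3. ⊥bis P1·P2 via (7.455,34.075): [(0, 35.6759) (16.1572, 32.2063) (60, 32.7624) (60, 56) (0, 56)]  |A|=1387.4029
4. canonical 5-gon: [(0, 35.6759) (16.1572, 32.2063) (60, 32.7624) (60, 56) (0, 56)]
5. shoelace: 1387.4029

Area of P1's cell: 1387.4029 (5 vertices)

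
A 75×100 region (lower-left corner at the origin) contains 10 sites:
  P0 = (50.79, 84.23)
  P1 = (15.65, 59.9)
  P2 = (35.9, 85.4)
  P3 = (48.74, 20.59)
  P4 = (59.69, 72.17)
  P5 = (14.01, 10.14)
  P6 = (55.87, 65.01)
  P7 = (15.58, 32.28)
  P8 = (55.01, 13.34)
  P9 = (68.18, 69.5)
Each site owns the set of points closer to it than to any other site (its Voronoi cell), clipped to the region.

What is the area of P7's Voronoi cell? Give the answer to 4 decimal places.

Area of P7's cell: 862.9694

1. box [0,75]×[0,100]: [(0, 0) (75, 0) (75, 100) (0, 100)]
2. ⊥bis P7·P0 via (33.185,58.255): [(0, 80.7467) (0, 0) (75, 0) (75, 29.9142)]  |A|=4149.7826
3. ⊥bis P7·P1 via (15.615,46.09): [(51.267, 45.9996) (0, 46.1296) (0, 0) (75, 0) (75, 29.9142)]  |A|=3262.4252
4. ⊥bis P7·P2 via (25.74,58.84): [(51.267, 45.9996) (0, 46.1296) (0, 0) (75, 0) (75, 29.9142)]  |A|=3262.4252
5. ⊥bis P7·P3 via (32.16,26.435): [(39.0681, 46.0306) (0, 46.1296) (0, 0) (22.8408, 0)]  |A|=1426.7842
6. ⊥bis P7·P4 via (37.635,52.225): [(39.0681, 46.0306) (0, 46.1296) (0, 0) (22.8408, 0)]  |A|=1426.7842
7. ⊥bis P7·P5 via (14.795,21.21): [(29.9394, 20.1361) (39.0681, 46.0306) (0, 46.1296) (0, 22.2591)]  |A|=863.6093
8. ⊥bis P7·P6 via (35.725,48.645): [(29.9394, 20.1361) (38.6991, 44.9839) (37.8464, 46.0337) (0, 46.1296) (0, 22.2591)]  |A|=862.9694
9. ⊥bis P7·P8 via (35.295,22.81): [(29.9394, 20.1361) (38.6991, 44.9839) (37.8464, 46.0337) (0, 46.1296) (0, 22.2591)]  |A|=862.9694
10. ⊥bis P7·P9 via (41.88,50.89): [(29.9394, 20.1361) (38.6991, 44.9839) (37.8464, 46.0337) (0, 46.1296) (0, 22.2591)]  |A|=862.9694
11. canonical 5-gon: [(29.9394, 20.1361) (38.6991, 44.9839) (37.8464, 46.0337) (0, 46.1296) (0, 22.2591)]
12. shoelace: 862.9694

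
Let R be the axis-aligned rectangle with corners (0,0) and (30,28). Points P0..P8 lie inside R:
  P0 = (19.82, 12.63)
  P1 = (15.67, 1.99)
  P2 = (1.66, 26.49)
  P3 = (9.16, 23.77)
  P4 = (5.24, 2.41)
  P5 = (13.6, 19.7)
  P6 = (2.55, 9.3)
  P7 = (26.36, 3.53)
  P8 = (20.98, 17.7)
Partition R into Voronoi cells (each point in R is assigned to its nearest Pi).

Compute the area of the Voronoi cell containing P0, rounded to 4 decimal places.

Area of P0's cell: 101.8055

1. box [0,30]×[0,28]: [(0, 0) (30, 0) (30, 28) (0, 28)]
2. ⊥bis P0·P1 via (17.745,7.31): [(0, 14.2312) (30, 2.5301) (30, 28) (0, 28)]  |A|=588.5804
3. ⊥bis P0·P2 via (10.74,19.56): [(5.1422, 12.2256) (30, 2.5301) (30, 28) (17.1815, 28)]  |A|=417.6646
4. ⊥bis P0·P3 via (14.49,18.2): [(7.3476, 11.3654) (30, 2.5301) (30, 28) (24.7313, 28)]  |A|=332.2987
5. ⊥bis P0·P4 via (12.53,7.52): [(8.8361, 12.7897) (10.7703, 10.0304) (30, 2.5301) (30, 28) (24.7313, 28)]  |A|=328.8675
6. ⊥bis P0·P5 via (16.71,16.165): [(10.3762, 10.5927) (10.7703, 10.0304) (30, 2.5301) (30, 27.8572)]  |A|=252.4354
7. ⊥bis P0·P6 via (11.185,10.965): [(11.1291, 11.255) (11.4136, 9.7795) (30, 2.5301) (30, 27.8572)]  |A|=251.6543
8. ⊥bis P0·P7 via (23.09,8.08): [(11.1291, 11.255) (11.4136, 9.7795) (20.5152, 6.2295) (30, 13.0461) (30, 27.8572)]  |A|=201.7832
9. ⊥bis P0·P8 via (20.4,15.165): [(16.5695, 16.0414) (11.1291, 11.255) (11.4136, 9.7795) (20.5152, 6.2295) (29.9182, 12.9873)]  |A|=101.8055
10. canonical 5-gon: [(16.5695, 16.0414) (11.1291, 11.255) (11.4136, 9.7795) (20.5152, 6.2295) (29.9182, 12.9873)]
11. shoelace: 101.8055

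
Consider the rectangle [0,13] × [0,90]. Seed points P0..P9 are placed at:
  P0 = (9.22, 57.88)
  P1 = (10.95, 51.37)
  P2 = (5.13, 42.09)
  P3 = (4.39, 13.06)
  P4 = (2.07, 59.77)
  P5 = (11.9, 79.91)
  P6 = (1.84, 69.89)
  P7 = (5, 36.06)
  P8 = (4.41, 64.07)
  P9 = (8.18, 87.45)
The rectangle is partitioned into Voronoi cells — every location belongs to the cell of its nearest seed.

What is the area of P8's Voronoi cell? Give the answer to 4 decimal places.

Area of P8's cell: 74.9052

1. box [0,13]×[0,90]: [(0, 0) (13, 0) (13, 90) (0, 90)]
2. ⊥bis P8·P0 via (6.815,60.975): [(0, 55.6793) (13, 65.7811) (13, 90) (0, 90)]  |A|=380.5071
3. ⊥bis P8·P1 via (7.68,57.72): [(0, 55.6793) (13, 65.7811) (13, 90) (0, 90)]  |A|=380.5071
4. ⊥bis P8·P2 via (4.77,53.08): [(0, 55.6793) (13, 65.7811) (13, 90) (0, 90)]  |A|=380.5071
5. ⊥bis P8·P3 via (4.4,38.565): [(0, 55.6793) (13, 65.7811) (13, 90) (0, 90)]  |A|=380.5071
6. ⊥bis P8·P4 via (3.24,61.92): [(0, 63.6832) (6.0578, 60.3866) (13, 65.7811) (13, 90) (0, 90)]  |A|=356.2643
7. ⊥bis P8·P5 via (8.155,71.99): [(0, 75.8461) (0, 63.6832) (6.0578, 60.3866) (13, 65.7811) (13, 69.699)]  |A|=132.3078
8. ⊥bis P8·P6 via (3.125,66.98): [(11.2048, 70.5479) (0, 65.6001) (0, 63.6832) (6.0578, 60.3866) (13, 65.7811) (13, 69.699)]  |A|=74.9052
9. ⊥bis P8·P7 via (4.705,50.065): [(11.2048, 70.5479) (0, 65.6001) (0, 63.6832) (6.0578, 60.3866) (13, 65.7811) (13, 69.699)]  |A|=74.9052
10. ⊥bis P8·P9 via (6.295,75.76): [(11.2048, 70.5479) (0, 65.6001) (0, 63.6832) (6.0578, 60.3866) (13, 65.7811) (13, 69.699)]  |A|=74.9052
11. canonical 6-gon: [(11.2048, 70.5479) (0, 65.6001) (0, 63.6832) (6.0578, 60.3866) (13, 65.7811) (13, 69.699)]
12. shoelace: 74.9052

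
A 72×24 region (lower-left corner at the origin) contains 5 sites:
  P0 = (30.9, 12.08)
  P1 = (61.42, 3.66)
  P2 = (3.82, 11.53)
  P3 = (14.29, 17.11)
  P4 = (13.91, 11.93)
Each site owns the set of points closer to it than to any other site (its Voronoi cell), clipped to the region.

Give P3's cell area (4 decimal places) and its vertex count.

1. box [0,72]×[0,24]: [(0, 0) (72, 0) (72, 24) (0, 24)]
2. ⊥bis P3·P0 via (22.595,14.595): [(0, 0) (18.1752, 0) (25.4431, 24) (0, 24)]  |A|=523.4198
3. ⊥bis P3·P1 via (37.855,10.385): [(0, 0) (18.1752, 0) (25.4431, 24) (0, 24)]  |A|=523.4198
4. ⊥bis P3·P2 via (9.055,14.32): [(16.6869, 0) (18.1752, 0) (25.4431, 24) (3.896, 24)]  |A|=276.425
5. ⊥bis P3·P4 via (14.1,14.52): [(8.7388, 14.9133) (22.3882, 13.912) (25.4431, 24) (3.896, 24)]  |A|=168.2729
6. canonical 4-gon: [(8.7388, 14.9133) (22.3882, 13.912) (25.4431, 24) (3.896, 24)]
7. shoelace: 168.2729

Area of P3's cell: 168.2729 (4 vertices)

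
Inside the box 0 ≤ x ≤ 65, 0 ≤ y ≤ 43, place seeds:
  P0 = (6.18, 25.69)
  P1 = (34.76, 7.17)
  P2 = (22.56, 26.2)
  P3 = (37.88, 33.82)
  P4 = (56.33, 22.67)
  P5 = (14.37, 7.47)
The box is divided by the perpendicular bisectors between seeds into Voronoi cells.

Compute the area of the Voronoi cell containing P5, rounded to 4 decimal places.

Area of P5's cell: 385.3837

1. box [0,65]×[0,43]: [(0, 0) (65, 0) (65, 43) (0, 43)]
2. ⊥bis P5·P0 via (10.275,16.58): [(0, 11.9613) (0, 0) (65, 0) (65, 41.1792)]  |A|=1727.0677
3. ⊥bis P5·P1 via (24.565,7.32): [(24.7973, 23.1079) (0, 11.9613) (0, 0) (24.4573, 0)]  |A|=430.8821
4. ⊥bis P5·P2 via (18.465,16.835): [(24.6651, 14.1239) (14.601, 18.5246) (0, 11.9613) (0, 0) (24.4573, 0)]  |A|=385.3837
5. ⊥bis P5·P3 via (26.125,20.645): [(24.6651, 14.1239) (14.601, 18.5246) (0, 11.9613) (0, 0) (24.4573, 0)]  |A|=385.3837
6. ⊥bis P5·P4 via (35.35,15.07): [(24.6651, 14.1239) (14.601, 18.5246) (0, 11.9613) (0, 0) (24.4573, 0)]  |A|=385.3837
7. canonical 5-gon: [(24.6651, 14.1239) (14.601, 18.5246) (0, 11.9613) (0, 0) (24.4573, 0)]
8. shoelace: 385.3837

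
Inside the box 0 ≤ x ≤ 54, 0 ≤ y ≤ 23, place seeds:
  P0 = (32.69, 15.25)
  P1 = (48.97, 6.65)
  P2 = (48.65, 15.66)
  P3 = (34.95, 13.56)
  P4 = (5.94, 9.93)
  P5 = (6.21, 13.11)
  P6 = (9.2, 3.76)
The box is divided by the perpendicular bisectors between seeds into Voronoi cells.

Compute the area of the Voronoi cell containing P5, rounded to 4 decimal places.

Area of P5's cell: 222.2941

1. box [0,54]×[0,23]: [(0, 0) (54, 0) (54, 23) (0, 23)]
2. ⊥bis P5·P0 via (19.45,14.18): [(0, 0) (20.596, 0) (18.7372, 23) (0, 23)]  |A|=452.3315
3. ⊥bis P5·P1 via (27.59,9.88): [(0, 0) (20.596, 0) (18.7372, 23) (0, 23)]  |A|=452.3315
4. ⊥bis P5·P2 via (27.43,14.385): [(0, 0) (20.596, 0) (18.7372, 23) (0, 23)]  |A|=452.3315
5. ⊥bis P5·P3 via (20.58,13.335): [(0, 0) (20.596, 0) (18.7372, 23) (0, 23)]  |A|=452.3315
6. ⊥bis P5·P4 via (6.075,11.52): [(0, 12.0358) (19.7589, 10.3582) (18.7372, 23) (0, 23)]  |A|=226.7564
7. ⊥bis P5·P6 via (7.705,8.435): [(0, 12.0358) (14.9861, 10.7634) (19.6067, 12.241) (18.7372, 23) (0, 23)]  |A|=222.2941
8. canonical 5-gon: [(0, 12.0358) (14.9861, 10.7634) (19.6067, 12.241) (18.7372, 23) (0, 23)]
9. shoelace: 222.2941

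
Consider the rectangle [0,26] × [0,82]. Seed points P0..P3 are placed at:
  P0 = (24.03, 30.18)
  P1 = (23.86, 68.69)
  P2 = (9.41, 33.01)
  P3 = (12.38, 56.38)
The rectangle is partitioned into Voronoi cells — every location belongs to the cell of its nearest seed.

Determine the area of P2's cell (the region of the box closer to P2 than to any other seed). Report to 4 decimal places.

Area of P2's cell: 670.5019

1. box [0,26]×[0,82]: [(0, 0) (26, 0) (26, 82) (0, 82)]
2. ⊥bis P2·P0 via (16.72,31.595): [(0, 0) (10.6041, 0) (26, 79.5362) (26, 82) (0, 82)]  |A|=1519.736
3. ⊥bis P2·P1 via (16.635,50.85): [(0, 57.587) (0, 0) (10.6041, 0) (20.1701, 49.4183)]  |A|=842.7863
4. ⊥bis P2·P3 via (10.895,44.695): [(0, 46.0796) (0, 0) (10.6041, 0) (19.055, 43.658)]  |A|=670.5019
5. canonical 4-gon: [(0, 46.0796) (0, 0) (10.6041, 0) (19.055, 43.658)]
6. shoelace: 670.5019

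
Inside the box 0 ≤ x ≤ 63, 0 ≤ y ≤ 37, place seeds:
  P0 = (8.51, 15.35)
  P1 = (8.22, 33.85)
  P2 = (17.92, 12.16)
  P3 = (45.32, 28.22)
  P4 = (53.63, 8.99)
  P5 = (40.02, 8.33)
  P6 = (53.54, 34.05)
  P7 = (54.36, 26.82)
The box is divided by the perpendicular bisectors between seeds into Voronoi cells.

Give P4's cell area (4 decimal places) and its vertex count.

1. box [0,63]×[0,37]: [(0, 0) (63, 0) (63, 37) (0, 37)]
2. ⊥bis P4·P0 via (31.07,12.17): [(29.3545, 0) (63, 0) (63, 37) (34.57, 37)]  |A|=1148.3964
3. ⊥bis P4·P1 via (30.925,21.42): [(32.8763, 24.9842) (29.3545, 0) (63, 0) (63, 37) (39.4544, 37)]  |A|=1119.0515
4. ⊥bis P4·P2 via (35.775,10.575): [(37.8627, 34.0925) (34.8363, 0) (63, 0) (63, 37) (39.4544, 37)]  |A|=979.3565
5. ⊥bis P4·P3 via (49.475,18.605): [(35.9698, 12.7689) (34.8363, 0) (63, 0) (63, 24.4497)]  |A|=510.2499
6. ⊥bis P4·P5 via (46.825,8.66): [(46.407, 17.2792) (47.245, 0) (63, 0) (63, 24.4497)]  |A|=338.9637
7. ⊥bis P4·P6 via (53.585,21.52): [(56.2426, 21.5295) (46.407, 17.2792) (47.245, 0) (63, 0) (63, 21.5538)]  |A|=329.1795
8. ⊥bis P4·P7 via (53.995,17.905): [(48.3865, 18.1346) (46.407, 17.2792) (47.245, 0) (63, 0) (63, 17.5363)]  |A|=288.4497
9. canonical 5-gon: [(48.3865, 18.1346) (46.407, 17.2792) (47.245, 0) (63, 0) (63, 17.5363)]
10. shoelace: 288.4497

Area of P4's cell: 288.4497 (5 vertices)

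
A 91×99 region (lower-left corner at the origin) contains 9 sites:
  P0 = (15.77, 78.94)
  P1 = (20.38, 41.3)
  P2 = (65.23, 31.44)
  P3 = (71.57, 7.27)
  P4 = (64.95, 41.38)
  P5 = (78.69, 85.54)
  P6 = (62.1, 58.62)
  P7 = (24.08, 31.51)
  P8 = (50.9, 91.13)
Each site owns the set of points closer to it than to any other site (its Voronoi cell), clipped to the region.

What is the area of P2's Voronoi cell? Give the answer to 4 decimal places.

Area of P2's cell: 801.2178

1. box [0,91]×[0,99]: [(0, 0) (91, 0) (91, 99) (0, 99)]
2. ⊥bis P2·P0 via (40.5,55.19): [(0, 13.0188) (0, 0) (91, 0) (91, 99) (82.5739, 99)]  |A|=5459.1003
3. ⊥bis P2·P1 via (42.805,36.37): [(48.8551, 63.8898) (34.8093, 0) (91, 0) (91, 99) (82.5739, 99)]  |A|=4029.1029
4. ⊥bis P2·P3 via (68.4,19.355): [(48.8551, 63.8898) (37.2691, 11.1891) (91, 25.2832) (91, 99) (82.5739, 99)]  |A|=3035.4975
5. ⊥bis P2·P4 via (65.09,36.41): [(42.675, 35.7786) (37.2691, 11.1891) (91, 25.2832) (91, 37.1399)]  |A|=908.9992
6. ⊥bis P2·P5 via (71.96,58.49): [(42.675, 35.7786) (37.2691, 11.1891) (91, 25.2832) (91, 37.1399)]  |A|=908.9992
7. ⊥bis P2·P6 via (63.665,45.03): [(42.675, 35.7786) (37.2691, 11.1891) (91, 25.2832) (91, 37.1399)]  |A|=908.9992
8. ⊥bis P2·P7 via (44.655,31.475): [(44.6624, 35.8346) (44.6238, 13.1183) (91, 25.2832) (91, 37.1399)]  |A|=801.2178
9. ⊥bis P2·P8 via (58.065,61.285): [(44.6624, 35.8346) (44.6238, 13.1183) (91, 25.2832) (91, 37.1399)]  |A|=801.2178
10. canonical 4-gon: [(44.6624, 35.8346) (44.6238, 13.1183) (91, 25.2832) (91, 37.1399)]
11. shoelace: 801.2178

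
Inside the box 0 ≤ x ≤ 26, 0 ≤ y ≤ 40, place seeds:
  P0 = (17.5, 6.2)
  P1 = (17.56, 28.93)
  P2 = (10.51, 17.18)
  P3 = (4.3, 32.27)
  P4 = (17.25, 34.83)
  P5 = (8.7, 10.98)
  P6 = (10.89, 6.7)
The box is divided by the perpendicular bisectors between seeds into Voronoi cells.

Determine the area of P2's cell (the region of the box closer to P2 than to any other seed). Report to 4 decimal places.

1. box [0,26]×[0,40]: [(0, 0) (26, 0) (26, 40) (0, 40)]
2. ⊥bis P2·P0 via (14.005,11.69): [(0, 2.7742) (26, 19.3262) (26, 40) (0, 40)]  |A|=752.6947
3. ⊥bis P2·P1 via (14.035,23.055): [(0, 31.476) (0, 2.7742) (23.21, 17.55)]  |A|=333.0837
4. ⊥bis P2·P3 via (7.405,24.725): [(9.6867, 25.664) (0, 21.6776) (0, 2.7742) (23.21, 17.55)]  |A|=285.6267
5. ⊥bis P2·P4 via (13.88,26.005): [(9.6867, 25.664) (0, 21.6776) (0, 2.7742) (23.21, 17.55)]  |A|=285.6267
6. ⊥bis P2·P5 via (9.605,14.08): [(9.6867, 25.664) (0, 21.6776) (0, 16.884) (15.1956, 12.4479) (23.21, 17.55)]  |A|=178.4237
7. ⊥bis P2·P6 via (10.7,11.94): [(9.6867, 25.664) (0, 21.6776) (0, 16.884) (15.1956, 12.4479) (23.21, 17.55)]  |A|=178.4237
8. canonical 5-gon: [(9.6867, 25.664) (0, 21.6776) (0, 16.884) (15.1956, 12.4479) (23.21, 17.55)]
9. shoelace: 178.4237

Area of P2's cell: 178.4237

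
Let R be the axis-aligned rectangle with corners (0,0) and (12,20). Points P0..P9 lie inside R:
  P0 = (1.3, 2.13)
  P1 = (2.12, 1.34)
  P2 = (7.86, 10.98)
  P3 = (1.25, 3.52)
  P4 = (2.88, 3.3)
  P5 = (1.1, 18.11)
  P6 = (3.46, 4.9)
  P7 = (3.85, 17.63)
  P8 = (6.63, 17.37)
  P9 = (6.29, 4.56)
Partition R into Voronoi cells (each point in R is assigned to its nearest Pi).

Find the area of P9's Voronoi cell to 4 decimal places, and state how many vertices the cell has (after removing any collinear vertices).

Area of P9's cell: 50.2797 (6 vertices)

1. box [0,12]×[0,20]: [(0, 0) (12, 0) (12, 20) (0, 20)]
2. ⊥bis P9·P0 via (3.795,3.345): [(0, 11.138) (5.4239, 0) (12, 0) (12, 20) (0, 20)]  |A|=209.7941
3. ⊥bis P9·P1 via (4.205,2.95): [(0, 11.138) (3.6157, 3.7131) (6.4829, 0) (12, 0) (12, 20) (0, 20)]  |A|=207.828
4. ⊥bis P9·P2 via (7.075,7.77): [(0.9054, 9.2788) (3.6157, 3.7131) (6.4829, 0) (12, 0) (12, 6.5656)]  |A|=64.9641
5. ⊥bis P9·P3 via (3.77,4.04): [(2.7838, 8.8194) (3.9183, 3.3213) (6.4829, 0) (12, 0) (12, 6.5656)]  |A|=59.7499
6. ⊥bis P9·P4 via (4.585,3.93): [(2.7838, 8.8194) (2.7906, 8.7862) (5.6281, 1.1071) (6.4829, 0) (12, 0) (12, 6.5656)]  |A|=56.3265
7. ⊥bis P9·P5 via (3.695,11.335): [(2.7838, 8.8194) (2.7906, 8.7862) (5.6281, 1.1071) (6.4829, 0) (12, 0) (12, 6.5656)]  |A|=56.3265
8. ⊥bis P9·P6 via (4.875,4.73): [(5.2926, 8.2059) (4.7313, 3.534) (5.6281, 1.1071) (6.4829, 0) (12, 0) (12, 6.5656)]  |A|=50.2797
9. ⊥bis P9·P7 via (5.07,11.095): [(5.2926, 8.2059) (4.7313, 3.534) (5.6281, 1.1071) (6.4829, 0) (12, 0) (12, 6.5656)]  |A|=50.2797
10. ⊥bis P9·P8 via (6.46,10.965): [(5.2926, 8.2059) (4.7313, 3.534) (5.6281, 1.1071) (6.4829, 0) (12, 0) (12, 6.5656)]  |A|=50.2797
11. canonical 6-gon: [(5.2926, 8.2059) (4.7313, 3.534) (5.6281, 1.1071) (6.4829, 0) (12, 0) (12, 6.5656)]
12. shoelace: 50.2797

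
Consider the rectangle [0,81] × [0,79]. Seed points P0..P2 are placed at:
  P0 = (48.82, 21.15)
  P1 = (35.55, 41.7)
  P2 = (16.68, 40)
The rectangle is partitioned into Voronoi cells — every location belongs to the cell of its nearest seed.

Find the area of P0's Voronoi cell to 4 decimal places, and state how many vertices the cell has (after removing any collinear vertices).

1. box [0,81]×[0,79]: [(0, 0) (81, 0) (81, 79) (0, 79)]
2. ⊥bis P0·P1 via (42.185,31.425): [(0, 4.1844) (0, 0) (81, 0) (81, 56.4895)]  |A|=2457.2909
3. ⊥bis P0·P2 via (32.75,30.575): [(27.8009, 22.1366) (14.8179, 0) (81, 0) (81, 56.4895)]  |A|=2235.1178
4. canonical 4-gon: [(27.8009, 22.1366) (14.8179, 0) (81, 0) (81, 56.4895)]
5. shoelace: 2235.1178

Area of P0's cell: 2235.1178 (4 vertices)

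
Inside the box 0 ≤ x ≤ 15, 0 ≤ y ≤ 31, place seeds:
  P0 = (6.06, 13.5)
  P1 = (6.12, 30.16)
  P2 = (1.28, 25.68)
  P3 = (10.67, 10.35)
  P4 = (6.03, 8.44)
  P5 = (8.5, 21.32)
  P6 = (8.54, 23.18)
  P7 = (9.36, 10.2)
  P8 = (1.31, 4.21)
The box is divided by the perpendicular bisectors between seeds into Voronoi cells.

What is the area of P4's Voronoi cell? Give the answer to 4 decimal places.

Area of P4's cell: 57.4057

1. box [0,15]×[0,31]: [(0, 0) (15, 0) (15, 31) (0, 31)]
2. ⊥bis P4·P0 via (6.045,10.97): [(0, 11.0058) (0, 0) (15, 0) (15, 10.9169)]  |A|=164.4206
3. ⊥bis P4·P1 via (6.075,19.3): [(0, 11.0058) (0, 0) (15, 0) (15, 10.9169)]  |A|=164.4206
4. ⊥bis P4·P2 via (3.655,17.06): [(0, 11.0058) (0, 0) (15, 0) (15, 10.9169)]  |A|=164.4206
5. ⊥bis P4·P3 via (8.35,9.395): [(7.7057, 10.9602) (0, 11.0058) (0, 0) (12.2173, 0)]  |A|=109.3559
6. ⊥bis P4·P5 via (7.265,14.88): [(7.7057, 10.9602) (0, 11.0058) (0, 0) (12.2173, 0)]  |A|=109.3559
7. ⊥bis P4·P6 via (7.285,15.81): [(7.7057, 10.9602) (0, 11.0058) (0, 0) (12.2173, 0)]  |A|=109.3559
8. ⊥bis P4·P7 via (7.695,9.32): [(10.7962, 3.4524) (6.8254, 10.9654) (0, 11.0058) (0, 0) (12.2173, 0)]  |A|=106.0593
9. ⊥bis P4·P8 via (3.67,6.325): [(10.7962, 3.4524) (6.8254, 10.9654) (0, 11.0058) (0, 10.4201) (9.3384, 0) (12.2173, 0)]  |A|=57.4057
10. canonical 6-gon: [(10.7962, 3.4524) (6.8254, 10.9654) (0, 11.0058) (0, 10.4201) (9.3384, 0) (12.2173, 0)]
11. shoelace: 57.4057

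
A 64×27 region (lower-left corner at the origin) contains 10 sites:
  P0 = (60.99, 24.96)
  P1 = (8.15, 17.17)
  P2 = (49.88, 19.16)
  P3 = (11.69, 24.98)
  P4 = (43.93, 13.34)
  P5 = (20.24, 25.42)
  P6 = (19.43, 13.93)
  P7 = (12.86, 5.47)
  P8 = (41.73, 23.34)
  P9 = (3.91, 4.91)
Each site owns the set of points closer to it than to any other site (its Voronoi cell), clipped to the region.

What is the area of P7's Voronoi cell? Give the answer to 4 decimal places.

1. box [0,64]×[0,27]: [(0, 0) (64, 0) (64, 27) (0, 27)]
2. ⊥bis P7·P0 via (36.925,15.215): [(0, 0) (43.0862, 0) (32.1527, 27) (0, 27)]  |A|=1015.726
3. ⊥bis P7·P1 via (10.505,11.32): [(0, 7.0911) (0, 0) (43.0862, 0) (34.578, 21.0109)]  |A|=575.2379
4. ⊥bis P7·P2 via (31.37,12.315): [(28.9866, 18.76) (0, 7.0911) (0, 0) (35.9241, 0)]  |A|=439.7416
5. ⊥bis P7·P3 via (12.275,15.225): [(29.903, 16.2821) (21.5935, 15.7838) (0, 7.0911) (0, 0) (35.9241, 0)]  |A|=429.2183
6. ⊥bis P7·P4 via (28.395,9.405): [(26.7017, 16.0902) (21.5935, 15.7838) (0, 7.0911) (0, 0) (30.7773, 0)]  |A|=361.1719
7. ⊥bis P7·P5 via (16.55,15.445): [(27.9315, 11.2347) (18.7397, 14.635) (0, 7.0911) (0, 0) (30.7773, 0)]  |A|=338.4503
8. ⊥bis P7·P6 via (16.145,9.7): [(12.8456, 12.2623) (0, 7.0911) (0, 0) (28.6354, 0)]  |A|=221.1121
9. ⊥bis P7·P8 via (27.295,14.405): [(12.8456, 12.2623) (0, 7.0911) (0, 0) (28.6354, 0)]  |A|=221.1121
10. ⊥bis P7·P9 via (8.385,5.19): [(12.8456, 12.2623) (8.063, 10.3369) (8.7097, 0) (28.6354, 0)]  |A|=147.5087
11. canonical 4-gon: [(12.8456, 12.2623) (8.063, 10.3369) (8.7097, 0) (28.6354, 0)]
12. shoelace: 147.5087

Area of P7's cell: 147.5087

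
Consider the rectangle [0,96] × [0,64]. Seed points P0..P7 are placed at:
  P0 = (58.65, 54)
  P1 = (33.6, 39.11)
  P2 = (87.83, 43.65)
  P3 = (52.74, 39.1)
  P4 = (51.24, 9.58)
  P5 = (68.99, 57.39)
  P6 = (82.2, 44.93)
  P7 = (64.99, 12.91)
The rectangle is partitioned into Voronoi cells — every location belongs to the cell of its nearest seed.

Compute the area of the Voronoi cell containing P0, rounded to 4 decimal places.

Area of P0's cell: 405.4040

1. box [0,96]×[0,64]: [(0, 0) (96, 0) (96, 64) (0, 64)]
2. ⊥bis P0·P1 via (46.125,46.555): [(73.7978, 0) (96, 0) (96, 64) (35.7555, 64)]  |A|=2638.2941
3. ⊥bis P0·P2 via (73.24,48.825): [(62.6025, 18.8343) (78.6225, 64) (35.7555, 64)]  |A|=968.058
4. ⊥bis P0·P3 via (55.695,46.55): [(43.1765, 51.5154) (70.3687, 40.7298) (78.6225, 64) (35.7555, 64)]  |A|=628.4842
5. ⊥bis P0·P4 via (54.945,31.79): [(43.1765, 51.5154) (70.3687, 40.7298) (78.6225, 64) (35.7555, 64)]  |A|=628.4842
6. ⊥bis P0·P5 via (63.82,55.695): [(43.1765, 51.5154) (68.4809, 41.4785) (61.0972, 64) (35.7555, 64)]  |A|=406.082
7. ⊥bis P0·P6 via (70.425,49.465): [(43.1765, 51.5154) (67.4991, 41.868) (67.9605, 43.0659) (61.0972, 64) (35.7555, 64)]  |A|=405.404
8. ⊥bis P0·P7 via (61.82,33.455): [(43.1765, 51.5154) (67.4991, 41.868) (67.9605, 43.0659) (61.0972, 64) (35.7555, 64)]  |A|=405.404
9. canonical 5-gon: [(43.1765, 51.5154) (67.4991, 41.868) (67.9605, 43.0659) (61.0972, 64) (35.7555, 64)]
10. shoelace: 405.404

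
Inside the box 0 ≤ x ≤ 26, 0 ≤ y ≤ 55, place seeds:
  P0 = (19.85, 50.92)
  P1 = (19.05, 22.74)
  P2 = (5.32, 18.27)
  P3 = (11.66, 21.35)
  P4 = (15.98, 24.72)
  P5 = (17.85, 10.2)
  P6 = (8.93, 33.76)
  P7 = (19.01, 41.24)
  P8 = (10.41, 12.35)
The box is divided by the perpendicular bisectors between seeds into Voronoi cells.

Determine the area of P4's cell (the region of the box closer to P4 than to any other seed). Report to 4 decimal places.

Area of P4's cell: 73.1739

1. box [0,26]×[0,55]: [(0, 0) (26, 0) (26, 55) (0, 55)]
2. ⊥bis P4·P0 via (17.915,37.82): [(0, 40.4662) (0, 0) (26, 0) (26, 36.6258)]  |A|=1002.1959
3. ⊥bis P4·P1 via (17.515,23.73): [(25.8467, 36.6484) (0, 40.4662) (0, 0) (2.2103, 0)]  |A|=563.4621
4. ⊥bis P4·P2 via (10.65,21.495): [(13.2752, 17.1562) (25.8467, 36.6484) (0, 40.4662) (0, 39.0964)]  |A|=284.9948
5. ⊥bis P4·P3 via (13.82,23.035): [(15.5973, 20.7566) (25.8467, 36.6484) (0.2509, 40.4292)]  |A|=222.7563
6. ⊥bis P4·P5 via (16.915,17.46): [(15.5973, 20.7566) (25.8467, 36.6484) (0.2509, 40.4292)]  |A|=222.7563
7. ⊥bis P4·P6 via (12.455,29.24): [(10.2941, 27.5548) (15.5973, 20.7566) (25.8467, 36.6484) (22.5744, 37.1318)]  |A|=95.6147
8. ⊥bis P4·P7 via (17.495,32.98): [(17.2972, 33.0163) (10.2941, 27.5548) (15.5973, 20.7566) (22.8476, 31.9983)]  |A|=73.1739
9. ⊥bis P4·P8 via (13.195,18.535): [(17.2972, 33.0163) (10.2941, 27.5548) (15.5973, 20.7566) (22.8476, 31.9983)]  |A|=73.1739
10. canonical 4-gon: [(17.2972, 33.0163) (10.2941, 27.5548) (15.5973, 20.7566) (22.8476, 31.9983)]
11. shoelace: 73.1739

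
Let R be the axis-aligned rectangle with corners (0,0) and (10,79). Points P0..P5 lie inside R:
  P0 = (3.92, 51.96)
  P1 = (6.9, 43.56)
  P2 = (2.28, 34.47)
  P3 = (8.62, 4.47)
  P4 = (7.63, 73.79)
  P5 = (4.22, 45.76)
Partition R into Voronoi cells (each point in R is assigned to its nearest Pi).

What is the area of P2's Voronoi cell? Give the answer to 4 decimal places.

1. box [0,10]×[0,79]: [(0, 0) (10, 0) (10, 79) (0, 79)]
2. ⊥bis P2·P0 via (3.1,43.215): [(0, 43.5057) (0, 0) (10, 0) (10, 42.568)]  |A|=430.3684
3. ⊥bis P2·P1 via (4.59,39.015): [(0, 41.3479) (0, 0) (10, 0) (10, 36.2654)]  |A|=388.0662
4. ⊥bis P2·P3 via (5.45,19.47): [(0, 41.3479) (0, 18.3182) (10, 20.4316) (10, 36.2654)]  |A|=194.3172
5. ⊥bis P2·P4 via (4.955,54.13): [(0, 41.3479) (0, 18.3182) (10, 20.4316) (10, 36.2654)]  |A|=194.3172
6. ⊥bis P2·P5 via (3.25,40.115): [(2.0047, 40.329) (0, 40.6735) (0, 18.3182) (10, 20.4316) (10, 36.2654)]  |A|=193.6412
7. canonical 5-gon: [(2.0047, 40.329) (0, 40.6735) (0, 18.3182) (10, 20.4316) (10, 36.2654)]
8. shoelace: 193.6412

Area of P2's cell: 193.6412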